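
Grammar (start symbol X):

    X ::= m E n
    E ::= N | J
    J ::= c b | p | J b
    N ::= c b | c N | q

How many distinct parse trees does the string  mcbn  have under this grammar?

2

Parse trees for mcbn:
  [X m [E [N c b]] n]
  [X m [E [J c b]] n]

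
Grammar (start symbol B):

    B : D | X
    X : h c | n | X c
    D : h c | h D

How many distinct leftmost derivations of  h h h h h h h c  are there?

Parse trees for h h h h h h h c:
  [B [D h [D h [D h [D h [D h [D h [D h c]]]]]]]]

1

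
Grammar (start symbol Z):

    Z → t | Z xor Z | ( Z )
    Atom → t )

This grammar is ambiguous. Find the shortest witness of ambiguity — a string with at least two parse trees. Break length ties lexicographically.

length 1: no string has ≥2 trees
length 3: no string has ≥2 trees
length 5: t xor t xor t has 2 parse trees

Two derivations of t xor t xor t:
  Z ⇒ Z xor Z ⇒ t xor Z ⇒ t xor Z xor Z ⇒ t xor t xor Z ⇒ t xor t xor t
  Z ⇒ Z xor Z ⇒ Z xor Z xor Z ⇒ t xor Z xor Z ⇒ t xor t xor Z ⇒ t xor t xor t

t xor t xor t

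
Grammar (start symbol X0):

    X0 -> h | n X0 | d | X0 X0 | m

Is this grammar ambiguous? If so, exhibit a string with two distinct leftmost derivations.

Witness: d d d

Derivation 1: X0 ⇒ X0 X0 ⇒ d X0 ⇒ d X0 X0 ⇒ d d X0 ⇒ d d d
Derivation 2: X0 ⇒ X0 X0 ⇒ X0 X0 X0 ⇒ d X0 X0 ⇒ d d X0 ⇒ d d d

Two distinct leftmost derivations for the same string.

Ambiguous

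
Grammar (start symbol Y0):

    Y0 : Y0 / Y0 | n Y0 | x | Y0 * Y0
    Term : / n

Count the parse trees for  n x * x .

Parse trees for n x * x:
  [Y0 n [Y0 [Y0 x] * [Y0 x]]]
  [Y0 [Y0 n [Y0 x]] * [Y0 x]]

2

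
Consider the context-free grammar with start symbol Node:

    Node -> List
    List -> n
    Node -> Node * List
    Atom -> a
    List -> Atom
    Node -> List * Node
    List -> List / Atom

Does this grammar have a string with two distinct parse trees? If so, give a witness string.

Ambiguous

Witness: a * a

Derivation 1: Node ⇒ Node * List ⇒ List * List ⇒ Atom * List ⇒ a * List ⇒ a * Atom ⇒ a * a
Derivation 2: Node ⇒ List * Node ⇒ Atom * Node ⇒ a * Node ⇒ a * List ⇒ a * Atom ⇒ a * a

Two distinct leftmost derivations for the same string.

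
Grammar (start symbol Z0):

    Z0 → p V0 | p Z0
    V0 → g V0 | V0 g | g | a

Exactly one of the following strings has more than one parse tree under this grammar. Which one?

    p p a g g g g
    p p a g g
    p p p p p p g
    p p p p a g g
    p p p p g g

p p p p g g

p p a g g g g: 1 tree
p p a g g: 1 tree
p p p p p p g: 1 tree
p p p p a g g: 1 tree
p p p p g g: 2 trees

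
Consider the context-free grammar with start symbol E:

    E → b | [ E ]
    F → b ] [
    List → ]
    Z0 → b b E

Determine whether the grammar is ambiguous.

Only E is reachable from E; ignoring the rest: Each string is a nest of matched brackets around a single atom. An opening bracket forces the recursive rule; an atom forces the base rule.

Unambiguous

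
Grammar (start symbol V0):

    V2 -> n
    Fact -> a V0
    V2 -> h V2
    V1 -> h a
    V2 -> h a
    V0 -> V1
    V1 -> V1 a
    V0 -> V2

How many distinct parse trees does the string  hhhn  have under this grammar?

1

Parse trees for hhhn:
  [V0 [V2 h [V2 h [V2 h [V2 n]]]]]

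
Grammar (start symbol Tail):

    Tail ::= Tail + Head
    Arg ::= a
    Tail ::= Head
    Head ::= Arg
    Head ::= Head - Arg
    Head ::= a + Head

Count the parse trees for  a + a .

Parse trees for a + a:
  [Tail [Tail [Head [Arg a]]] + [Head [Arg a]]]
  [Tail [Head a + [Head [Arg a]]]]

2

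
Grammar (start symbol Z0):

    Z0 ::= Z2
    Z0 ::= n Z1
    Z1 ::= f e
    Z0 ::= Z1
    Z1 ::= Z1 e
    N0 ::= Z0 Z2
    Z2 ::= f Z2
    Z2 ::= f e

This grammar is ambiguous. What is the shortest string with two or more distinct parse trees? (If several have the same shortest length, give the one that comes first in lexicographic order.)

length 2: f e has 2 parse trees

Two derivations of f e:
  Z0 ⇒ Z2 ⇒ f e
  Z0 ⇒ Z1 ⇒ f e

f e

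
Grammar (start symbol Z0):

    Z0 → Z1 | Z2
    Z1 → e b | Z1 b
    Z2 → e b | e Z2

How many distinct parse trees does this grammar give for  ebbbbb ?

Parse trees for ebbbbb:
  [Z0 [Z1 [Z1 [Z1 [Z1 [Z1 e b] b] b] b] b]]

1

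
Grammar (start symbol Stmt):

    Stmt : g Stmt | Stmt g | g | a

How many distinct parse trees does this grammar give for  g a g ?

Parse trees for g a g:
  [Stmt g [Stmt [Stmt a] g]]
  [Stmt [Stmt g [Stmt a]] g]

2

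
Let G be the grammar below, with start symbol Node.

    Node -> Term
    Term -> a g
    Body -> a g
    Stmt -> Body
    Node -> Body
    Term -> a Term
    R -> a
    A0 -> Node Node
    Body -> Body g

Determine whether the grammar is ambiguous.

Witness: a g

Derivation 1: Node ⇒ Term ⇒ a g
Derivation 2: Node ⇒ Body ⇒ a g

Two distinct leftmost derivations for the same string.

Ambiguous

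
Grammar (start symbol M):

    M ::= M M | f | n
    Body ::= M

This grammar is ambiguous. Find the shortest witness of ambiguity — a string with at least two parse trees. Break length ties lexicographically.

length 1: no string has ≥2 trees
length 2: no string has ≥2 trees
length 3: f f f has 2 parse trees

Two derivations of f f f:
  M ⇒ M M ⇒ M M M ⇒ f M M ⇒ f f M ⇒ f f f
  M ⇒ M M ⇒ f M ⇒ f M M ⇒ f f M ⇒ f f f

f f f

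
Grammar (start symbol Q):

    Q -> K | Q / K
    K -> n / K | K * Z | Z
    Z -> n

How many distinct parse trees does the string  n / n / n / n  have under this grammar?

8

Parse trees for n / n / n / n:
  [Q [K n / [K n / [K n / [K [Z n]]]]]]
  [Q [Q [K [Z n]]] / [K n / [K n / [K [Z n]]]]]
  [Q [Q [K n / [K [Z n]]]] / [K n / [K [Z n]]]]
  [Q [Q [Q [K [Z n]]] / [K [Z n]]] / [K n / [K [Z n]]]]
  [Q [Q [K n / [K n / [K [Z n]]]]] / [K [Z n]]]
  [Q [Q [Q [K [Z n]]] / [K n / [K [Z n]]]] / [K [Z n]]]
  [Q [Q [Q [K n / [K [Z n]]]] / [K [Z n]]] / [K [Z n]]]
  [Q [Q [Q [Q [K [Z n]]] / [K [Z n]]] / [K [Z n]]] / [K [Z n]]]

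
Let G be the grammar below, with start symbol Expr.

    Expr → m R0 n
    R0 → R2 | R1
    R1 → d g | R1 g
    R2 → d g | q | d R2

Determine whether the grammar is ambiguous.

Witness: m d g n

Derivation 1: Expr ⇒ m R0 n ⇒ m R2 n ⇒ m d g n
Derivation 2: Expr ⇒ m R0 n ⇒ m R1 n ⇒ m d g n

Two distinct leftmost derivations for the same string.

Ambiguous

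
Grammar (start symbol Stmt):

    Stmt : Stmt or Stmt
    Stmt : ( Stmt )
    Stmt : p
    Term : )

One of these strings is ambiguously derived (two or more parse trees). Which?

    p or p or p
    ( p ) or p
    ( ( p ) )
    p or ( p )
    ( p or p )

p or p or p

p or p or p: 2 trees
( p ) or p: 1 tree
( ( p ) ): 1 tree
p or ( p ): 1 tree
( p or p ): 1 tree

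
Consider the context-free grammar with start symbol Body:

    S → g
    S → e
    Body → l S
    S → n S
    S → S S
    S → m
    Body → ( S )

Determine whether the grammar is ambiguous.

Witness: l e e e

Derivation 1: Body ⇒ l S ⇒ l S S ⇒ l e S ⇒ l e S S ⇒ l e e S ⇒ l e e e
Derivation 2: Body ⇒ l S ⇒ l S S ⇒ l S S S ⇒ l e S S ⇒ l e e S ⇒ l e e e

Two distinct leftmost derivations for the same string.

Ambiguous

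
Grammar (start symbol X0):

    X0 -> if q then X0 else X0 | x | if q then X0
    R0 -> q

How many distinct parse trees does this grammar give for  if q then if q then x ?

Parse trees for if q then if q then x:
  [X0 if q then [X0 if q then [X0 x]]]

1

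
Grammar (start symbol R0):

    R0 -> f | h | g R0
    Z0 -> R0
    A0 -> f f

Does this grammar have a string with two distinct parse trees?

Only R0 is reachable from R0; ignoring the rest: The reachable rules are right-linear with at most one rule per (nonterminal, next-terminal) pair. Each input token forces the next rule, so parsing is deterministic.

Unambiguous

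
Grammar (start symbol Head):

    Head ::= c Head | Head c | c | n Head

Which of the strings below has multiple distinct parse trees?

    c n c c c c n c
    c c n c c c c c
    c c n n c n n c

c n c c c c n c: 1 tree
c c n c c c c c: 99 trees
c c n n c n n c: 1 tree

c c n c c c c c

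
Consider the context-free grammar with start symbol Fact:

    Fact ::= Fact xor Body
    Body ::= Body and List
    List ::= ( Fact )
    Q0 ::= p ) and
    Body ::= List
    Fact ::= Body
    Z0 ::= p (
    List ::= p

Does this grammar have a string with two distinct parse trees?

Only Fact, Body, List are reachable from Fact; ignoring the rest: Fact → Fact xor Body | Body  ;  Body → Body and List | List  — a left-associative chain with List at the bottom. Each string factors uniquely by precedence.

Unambiguous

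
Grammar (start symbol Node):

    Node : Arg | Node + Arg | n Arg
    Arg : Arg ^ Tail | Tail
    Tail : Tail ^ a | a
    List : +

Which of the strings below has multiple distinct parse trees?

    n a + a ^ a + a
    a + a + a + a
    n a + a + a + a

n a + a ^ a + a: 2 trees
a + a + a + a: 1 tree
n a + a + a + a: 1 tree

n a + a ^ a + a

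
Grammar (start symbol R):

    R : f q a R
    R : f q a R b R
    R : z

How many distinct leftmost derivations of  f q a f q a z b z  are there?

Parse trees for f q a f q a z b z:
  [R f q a [R f q a [R z] b [R z]]]
  [R f q a [R f q a [R z]] b [R z]]

2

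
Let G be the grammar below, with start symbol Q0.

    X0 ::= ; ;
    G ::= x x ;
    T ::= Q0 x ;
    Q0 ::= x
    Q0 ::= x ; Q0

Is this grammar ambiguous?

Unambiguous

(G, T, X0 are unreachable from Q0, so their rules don't affect L(Q0).) The reachable grammar is A → atom sep A | atom. Each atom is followed by either the separator (recurse) or end-of-string (stop) — no choice point.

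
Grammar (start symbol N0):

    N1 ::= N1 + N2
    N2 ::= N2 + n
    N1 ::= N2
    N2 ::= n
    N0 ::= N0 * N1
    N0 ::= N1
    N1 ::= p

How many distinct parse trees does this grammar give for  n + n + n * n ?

4

Parse trees for n + n + n * n:
  [N0 [N0 [N1 [N1 [N2 n]] + [N2 [N2 n] + n]]] * [N1 [N2 n]]]
  [N0 [N0 [N1 [N1 [N1 [N2 n]] + [N2 n]] + [N2 n]]] * [N1 [N2 n]]]
  [N0 [N0 [N1 [N1 [N2 [N2 n] + n]] + [N2 n]]] * [N1 [N2 n]]]
  [N0 [N0 [N1 [N2 [N2 [N2 n] + n] + n]]] * [N1 [N2 n]]]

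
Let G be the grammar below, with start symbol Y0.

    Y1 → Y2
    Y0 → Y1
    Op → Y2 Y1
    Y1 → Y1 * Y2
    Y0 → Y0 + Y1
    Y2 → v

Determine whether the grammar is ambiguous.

Unambiguous

(Op is unreachable from Y0, so its rules don't affect L(Y0).) This is a standard precedence ladder (Y0 over Y1 over Y2), with each level left-recursive on its own operator ('+' at Y0, '*' at Y1). That structure is LR(1), hence unambiguous.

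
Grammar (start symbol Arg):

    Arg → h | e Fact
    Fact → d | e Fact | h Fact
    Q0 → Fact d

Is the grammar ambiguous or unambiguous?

Unambiguous

Only Arg, Fact are reachable from Arg; ignoring the rest: Restricted to the reachable nonterminals, every rule has the form A → t or A → t B, and no two rules for the same A share a first terminal. The grammar encodes a DFA — one run per string.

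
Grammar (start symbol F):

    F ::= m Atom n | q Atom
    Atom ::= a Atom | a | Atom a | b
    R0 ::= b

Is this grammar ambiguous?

Ambiguous

Witness: q a a

Derivation 1: F ⇒ q Atom ⇒ q a Atom ⇒ q a a
Derivation 2: F ⇒ q Atom ⇒ q Atom a ⇒ q a a

Two distinct leftmost derivations for the same string.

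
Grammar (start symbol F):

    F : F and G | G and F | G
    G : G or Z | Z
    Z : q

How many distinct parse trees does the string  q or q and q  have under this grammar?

Parse trees for q or q and q:
  [F [F [G [G [Z q]] or [Z q]]] and [G [Z q]]]
  [F [G [G [Z q]] or [Z q]] and [F [G [Z q]]]]

2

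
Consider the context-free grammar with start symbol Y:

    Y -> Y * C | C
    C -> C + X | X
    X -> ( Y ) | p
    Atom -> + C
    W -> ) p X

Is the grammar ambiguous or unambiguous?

(Atom, W are unreachable from Y, so their rules don't affect L(Y).) The grammar is stratified — Y handles '*' (left-recursive), C handles '+', X atoms. Each operator has a fixed associativity and precedence level, so every string has one parse.

Unambiguous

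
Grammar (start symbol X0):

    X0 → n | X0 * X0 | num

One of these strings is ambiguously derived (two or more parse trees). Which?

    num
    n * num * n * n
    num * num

n * num * n * n

num: 1 tree
n * num * n * n: 5 trees
num * num: 1 tree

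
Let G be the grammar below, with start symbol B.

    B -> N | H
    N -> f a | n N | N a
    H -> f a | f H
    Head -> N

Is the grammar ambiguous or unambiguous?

Ambiguous

Witness: f a

Derivation 1: B ⇒ N ⇒ f a
Derivation 2: B ⇒ H ⇒ f a

Two distinct leftmost derivations for the same string.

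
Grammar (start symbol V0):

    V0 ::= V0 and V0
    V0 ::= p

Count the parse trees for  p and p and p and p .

5

Parse trees for p and p and p and p:
  [V0 [V0 p] and [V0 [V0 p] and [V0 [V0 p] and [V0 p]]]]
  [V0 [V0 p] and [V0 [V0 [V0 p] and [V0 p]] and [V0 p]]]
  [V0 [V0 [V0 p] and [V0 p]] and [V0 [V0 p] and [V0 p]]]
  [V0 [V0 [V0 p] and [V0 [V0 p] and [V0 p]]] and [V0 p]]
  [V0 [V0 [V0 [V0 p] and [V0 p]] and [V0 p]] and [V0 p]]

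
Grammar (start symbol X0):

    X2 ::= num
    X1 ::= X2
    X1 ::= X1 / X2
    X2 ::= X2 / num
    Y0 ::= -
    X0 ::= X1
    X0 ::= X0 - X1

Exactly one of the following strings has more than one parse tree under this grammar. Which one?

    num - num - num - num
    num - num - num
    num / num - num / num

num / num - num / num

num - num - num - num: 1 tree
num - num - num: 1 tree
num / num - num / num: 4 trees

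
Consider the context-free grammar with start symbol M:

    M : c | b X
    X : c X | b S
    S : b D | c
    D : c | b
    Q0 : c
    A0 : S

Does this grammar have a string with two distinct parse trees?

Unambiguous

Only M, X, S, D are reachable from M; ignoring the rest: Restricted to the reachable nonterminals, every rule has the form A → t or A → t B, and no two rules for the same A share a first terminal. The grammar encodes a DFA — one run per string.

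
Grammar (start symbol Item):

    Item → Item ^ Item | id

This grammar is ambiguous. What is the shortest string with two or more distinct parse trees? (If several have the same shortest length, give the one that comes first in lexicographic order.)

length 1: no string has ≥2 trees
length 3: no string has ≥2 trees
length 5: id ^ id ^ id has 2 parse trees

Two derivations of id ^ id ^ id:
  Item ⇒ Item ^ Item ⇒ Item ^ Item ^ Item ⇒ id ^ Item ^ Item ⇒ id ^ id ^ Item ⇒ id ^ id ^ id
  Item ⇒ Item ^ Item ⇒ id ^ Item ⇒ id ^ Item ^ Item ⇒ id ^ id ^ Item ⇒ id ^ id ^ id

id ^ id ^ id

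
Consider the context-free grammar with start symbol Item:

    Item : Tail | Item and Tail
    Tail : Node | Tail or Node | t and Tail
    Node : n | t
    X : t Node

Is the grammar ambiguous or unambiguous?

Witness: t and n

Derivation 1: Item ⇒ Tail ⇒ t and Tail ⇒ t and Node ⇒ t and n
Derivation 2: Item ⇒ Item and Tail ⇒ Tail and Tail ⇒ Node and Tail ⇒ t and Tail ⇒ t and Node ⇒ t and n

Two distinct leftmost derivations for the same string.

Ambiguous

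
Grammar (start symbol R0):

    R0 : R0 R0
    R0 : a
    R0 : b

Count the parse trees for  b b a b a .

14

Parse trees for b b a b a (showing first 6 of 14):
  [R0 [R0 b] [R0 [R0 b] [R0 [R0 a] [R0 [R0 b] [R0 a]]]]]
  [R0 [R0 b] [R0 [R0 b] [R0 [R0 [R0 a] [R0 b]] [R0 a]]]]
  [R0 [R0 b] [R0 [R0 [R0 b] [R0 a]] [R0 [R0 b] [R0 a]]]]
  [R0 [R0 b] [R0 [R0 [R0 b] [R0 [R0 a] [R0 b]]] [R0 a]]]
  [R0 [R0 b] [R0 [R0 [R0 [R0 b] [R0 a]] [R0 b]] [R0 a]]]
  [R0 [R0 [R0 b] [R0 b]] [R0 [R0 a] [R0 [R0 b] [R0 a]]]]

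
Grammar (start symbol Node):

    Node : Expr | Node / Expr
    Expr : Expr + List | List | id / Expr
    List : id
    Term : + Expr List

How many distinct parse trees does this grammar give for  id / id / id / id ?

Parse trees for id / id / id / id:
  [Node [Expr id / [Expr id / [Expr id / [Expr [List id]]]]]]
  [Node [Node [Expr [List id]]] / [Expr id / [Expr id / [Expr [List id]]]]]
  [Node [Node [Expr id / [Expr [List id]]]] / [Expr id / [Expr [List id]]]]
  [Node [Node [Node [Expr [List id]]] / [Expr [List id]]] / [Expr id / [Expr [List id]]]]
  [Node [Node [Expr id / [Expr id / [Expr [List id]]]]] / [Expr [List id]]]
  [Node [Node [Node [Expr [List id]]] / [Expr id / [Expr [List id]]]] / [Expr [List id]]]
  [Node [Node [Node [Expr id / [Expr [List id]]]] / [Expr [List id]]] / [Expr [List id]]]
  [Node [Node [Node [Node [Expr [List id]]] / [Expr [List id]]] / [Expr [List id]]] / [Expr [List id]]]

8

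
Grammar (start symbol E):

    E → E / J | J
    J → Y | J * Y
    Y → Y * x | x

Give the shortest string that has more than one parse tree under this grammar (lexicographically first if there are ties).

length 1: no string has ≥2 trees
length 3: x * x has 2 parse trees

Two derivations of x * x:
  E ⇒ J ⇒ Y ⇒ Y * x ⇒ x * x
  E ⇒ J ⇒ J * Y ⇒ Y * Y ⇒ x * Y ⇒ x * x

x * x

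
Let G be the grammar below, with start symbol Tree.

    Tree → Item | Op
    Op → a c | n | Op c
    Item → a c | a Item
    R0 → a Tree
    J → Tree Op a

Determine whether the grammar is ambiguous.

Ambiguous

Witness: a c

Derivation 1: Tree ⇒ Item ⇒ a c
Derivation 2: Tree ⇒ Op ⇒ a c

Two distinct leftmost derivations for the same string.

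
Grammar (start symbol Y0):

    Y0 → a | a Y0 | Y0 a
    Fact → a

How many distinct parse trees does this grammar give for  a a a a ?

Parse trees for a a a a:
  [Y0 a [Y0 a [Y0 a [Y0 a]]]]
  [Y0 a [Y0 a [Y0 [Y0 a] a]]]
  [Y0 a [Y0 [Y0 a [Y0 a]] a]]
  [Y0 a [Y0 [Y0 [Y0 a] a] a]]
  [Y0 [Y0 a [Y0 a [Y0 a]]] a]
  [Y0 [Y0 a [Y0 [Y0 a] a]] a]
  [Y0 [Y0 [Y0 a [Y0 a]] a] a]
  [Y0 [Y0 [Y0 [Y0 a] a] a] a]

8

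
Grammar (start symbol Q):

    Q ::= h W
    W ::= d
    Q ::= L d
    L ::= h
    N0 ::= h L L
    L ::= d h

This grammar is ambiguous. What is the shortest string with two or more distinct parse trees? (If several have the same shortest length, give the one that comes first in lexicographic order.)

h d

length 2: h d has 2 parse trees

Two derivations of h d:
  Q ⇒ h W ⇒ h d
  Q ⇒ L d ⇒ h d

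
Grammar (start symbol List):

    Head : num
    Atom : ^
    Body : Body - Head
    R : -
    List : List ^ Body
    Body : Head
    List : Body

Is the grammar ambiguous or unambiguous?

Unambiguous

(Atom, R are unreachable from List, so their rules don't affect L(List).) List → List ^ Body | Body  ;  Body → Body - Head | Head  — a left-associative chain with Head at the bottom. Each string factors uniquely by precedence.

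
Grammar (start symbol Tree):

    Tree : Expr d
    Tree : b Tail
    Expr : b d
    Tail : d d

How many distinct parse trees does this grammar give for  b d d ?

2

Parse trees for b d d:
  [Tree [Expr b d] d]
  [Tree b [Tail d d]]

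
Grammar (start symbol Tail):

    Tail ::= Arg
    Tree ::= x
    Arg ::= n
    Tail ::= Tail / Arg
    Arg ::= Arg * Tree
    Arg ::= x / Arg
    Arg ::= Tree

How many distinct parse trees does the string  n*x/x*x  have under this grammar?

Parse trees for n*x/x*x:
  [Tail [Tail [Arg [Arg n] * [Tree x]]] / [Arg [Arg [Tree x]] * [Tree x]]]

1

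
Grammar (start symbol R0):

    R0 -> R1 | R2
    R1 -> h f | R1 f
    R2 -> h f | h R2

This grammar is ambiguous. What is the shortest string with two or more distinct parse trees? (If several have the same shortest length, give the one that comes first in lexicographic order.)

h f

length 2: h f has 2 parse trees

Two derivations of h f:
  R0 ⇒ R1 ⇒ h f
  R0 ⇒ R2 ⇒ h f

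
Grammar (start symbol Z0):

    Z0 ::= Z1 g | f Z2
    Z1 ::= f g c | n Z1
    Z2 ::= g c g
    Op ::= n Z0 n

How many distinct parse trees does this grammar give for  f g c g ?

Parse trees for f g c g:
  [Z0 [Z1 f g c] g]
  [Z0 f [Z2 g c g]]

2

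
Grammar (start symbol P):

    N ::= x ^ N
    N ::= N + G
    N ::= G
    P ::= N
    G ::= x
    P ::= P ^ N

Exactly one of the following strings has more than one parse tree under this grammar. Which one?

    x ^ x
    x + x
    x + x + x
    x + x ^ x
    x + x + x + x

x ^ x

x ^ x: 2 trees
x + x: 1 tree
x + x + x: 1 tree
x + x ^ x: 1 tree
x + x + x + x: 1 tree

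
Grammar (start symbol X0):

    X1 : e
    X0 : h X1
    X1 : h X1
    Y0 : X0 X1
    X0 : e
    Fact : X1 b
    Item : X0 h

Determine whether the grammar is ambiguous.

Only X0, X1 are reachable from X0; ignoring the rest: The reachable rules are right-linear with at most one rule per (nonterminal, next-terminal) pair. Each input token forces the next rule, so parsing is deterministic.

Unambiguous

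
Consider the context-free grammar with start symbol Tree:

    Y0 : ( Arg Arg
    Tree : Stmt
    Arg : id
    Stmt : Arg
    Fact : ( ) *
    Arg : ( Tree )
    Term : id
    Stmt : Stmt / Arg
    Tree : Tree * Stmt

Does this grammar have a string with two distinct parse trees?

Only Tree, Stmt, Arg are reachable from Tree; ignoring the rest: The grammar is stratified — Tree handles '*' (left-recursive), Stmt handles '/', Arg atoms. Each operator has a fixed associativity and precedence level, so every string has one parse.

Unambiguous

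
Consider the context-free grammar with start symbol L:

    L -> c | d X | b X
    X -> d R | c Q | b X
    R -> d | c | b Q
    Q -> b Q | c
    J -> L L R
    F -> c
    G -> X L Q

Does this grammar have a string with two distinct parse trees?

(J, F, G are unreachable from L, so their rules don't affect L(L).) Restricted to the reachable nonterminals, every rule has the form A → t or A → t B, and no two rules for the same A share a first terminal. The grammar encodes a DFA — one run per string.

Unambiguous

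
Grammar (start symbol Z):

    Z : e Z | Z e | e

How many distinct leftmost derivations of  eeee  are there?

8

Parse trees for eeee:
  [Z e [Z e [Z e [Z e]]]]
  [Z e [Z e [Z [Z e] e]]]
  [Z e [Z [Z e [Z e]] e]]
  [Z e [Z [Z [Z e] e] e]]
  [Z [Z e [Z e [Z e]]] e]
  [Z [Z e [Z [Z e] e]] e]
  [Z [Z [Z e [Z e]] e] e]
  [Z [Z [Z [Z e] e] e] e]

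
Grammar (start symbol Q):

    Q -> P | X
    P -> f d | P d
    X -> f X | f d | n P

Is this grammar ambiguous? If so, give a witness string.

Ambiguous

Witness: f d

Derivation 1: Q ⇒ P ⇒ f d
Derivation 2: Q ⇒ X ⇒ f d

Two distinct leftmost derivations for the same string.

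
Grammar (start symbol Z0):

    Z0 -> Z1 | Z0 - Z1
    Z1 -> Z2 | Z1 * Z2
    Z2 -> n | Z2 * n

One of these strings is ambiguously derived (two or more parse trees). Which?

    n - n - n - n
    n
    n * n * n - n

n * n * n - n

n - n - n - n: 1 tree
n: 1 tree
n * n * n - n: 4 trees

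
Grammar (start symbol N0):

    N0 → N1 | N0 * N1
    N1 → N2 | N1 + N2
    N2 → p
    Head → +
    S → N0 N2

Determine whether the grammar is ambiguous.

(Head, S are unreachable from N0, so their rules don't affect L(N0).) The grammar is stratified — N0 handles '*' (left-recursive), N1 handles '+', N2 atoms. Each operator has a fixed associativity and precedence level, so every string has one parse.

Unambiguous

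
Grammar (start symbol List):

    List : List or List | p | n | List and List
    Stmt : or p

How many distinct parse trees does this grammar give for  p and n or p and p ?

Parse trees for p and n or p and p:
  [List [List [List p] and [List n]] or [List [List p] and [List p]]]
  [List [List p] and [List [List n] or [List [List p] and [List p]]]]
  [List [List p] and [List [List [List n] or [List p]] and [List p]]]
  [List [List [List [List p] and [List n]] or [List p]] and [List p]]
  [List [List [List p] and [List [List n] or [List p]]] and [List p]]

5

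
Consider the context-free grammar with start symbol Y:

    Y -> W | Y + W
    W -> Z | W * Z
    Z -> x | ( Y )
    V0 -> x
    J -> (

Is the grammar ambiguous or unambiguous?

Unambiguous

(V0, J are unreachable from Y, so their rules don't affect L(Y).) The grammar is stratified — Y handles '+' (left-recursive), W handles '*', Z atoms. Each operator has a fixed associativity and precedence level, so every string has one parse.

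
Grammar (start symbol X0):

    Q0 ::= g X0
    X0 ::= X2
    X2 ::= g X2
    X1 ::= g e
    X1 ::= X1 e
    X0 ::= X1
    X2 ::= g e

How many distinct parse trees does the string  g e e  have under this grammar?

Parse trees for g e e:
  [X0 [X1 [X1 g e] e]]

1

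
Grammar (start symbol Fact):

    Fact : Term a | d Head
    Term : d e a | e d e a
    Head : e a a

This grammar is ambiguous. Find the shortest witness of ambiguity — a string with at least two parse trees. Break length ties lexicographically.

d e a a

length 4: d e a a has 2 parse trees

Two derivations of d e a a:
  Fact ⇒ Term a ⇒ d e a a
  Fact ⇒ d Head ⇒ d e a a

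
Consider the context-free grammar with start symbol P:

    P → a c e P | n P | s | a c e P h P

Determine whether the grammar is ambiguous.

Ambiguous

Witness: a c e a c e s h s

Derivation 1: P ⇒ a c e P ⇒ a c e a c e P h P ⇒ a c e a c e s h P ⇒ a c e a c e s h s
Derivation 2: P ⇒ a c e P h P ⇒ a c e a c e P h P ⇒ a c e a c e s h P ⇒ a c e a c e s h s

Two distinct leftmost derivations for the same string.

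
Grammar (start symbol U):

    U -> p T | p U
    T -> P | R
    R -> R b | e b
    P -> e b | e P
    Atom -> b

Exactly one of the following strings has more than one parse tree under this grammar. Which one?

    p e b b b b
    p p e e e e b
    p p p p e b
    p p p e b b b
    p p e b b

p e b b b b: 1 tree
p p e e e e b: 1 tree
p p p p e b: 2 trees
p p p e b b b: 1 tree
p p e b b: 1 tree

p p p p e b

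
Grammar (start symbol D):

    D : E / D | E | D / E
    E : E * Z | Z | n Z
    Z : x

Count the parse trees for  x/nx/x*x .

Parse trees for x/nx/x*x:
  [D [E [Z x]] / [D [E n [Z x]] / [D [E [E [Z x]] * [Z x]]]]]
  [D [E [Z x]] / [D [D [E n [Z x]]] / [E [E [Z x]] * [Z x]]]]
  [D [D [E [Z x]] / [D [E n [Z x]]]] / [E [E [Z x]] * [Z x]]]
  [D [D [D [E [Z x]]] / [E n [Z x]]] / [E [E [Z x]] * [Z x]]]

4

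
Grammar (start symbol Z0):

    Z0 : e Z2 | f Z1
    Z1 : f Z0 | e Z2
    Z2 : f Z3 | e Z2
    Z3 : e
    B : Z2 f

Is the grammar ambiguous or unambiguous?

Only Z0, Z1, Z2, Z3 are reachable from Z0; ignoring the rest: Each reachable nonterminal has at most one production per leading terminal, and all productions are right-linear; the derivation is determined token-by-token.

Unambiguous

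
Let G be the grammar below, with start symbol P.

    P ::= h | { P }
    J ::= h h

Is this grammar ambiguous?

Unambiguous

Only P is reachable from P; ignoring the rest: L(P) is { openⁿ atom closeⁿ : n ≥ 0 }. The bracket depth fixes n, and the derivation is forced at every step.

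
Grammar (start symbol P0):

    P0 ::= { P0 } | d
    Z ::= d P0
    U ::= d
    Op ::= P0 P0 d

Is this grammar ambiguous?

Unambiguous

(Z, U, Op are unreachable from P0, so their rules don't affect L(P0).) Each string is a nest of matched brackets around a single atom. An opening bracket forces the recursive rule; an atom forces the base rule.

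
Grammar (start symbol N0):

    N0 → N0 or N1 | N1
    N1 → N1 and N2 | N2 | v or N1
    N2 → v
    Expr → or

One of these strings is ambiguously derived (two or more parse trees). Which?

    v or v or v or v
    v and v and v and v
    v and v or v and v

v or v or v or v: 8 trees
v and v and v and v: 1 tree
v and v or v and v: 1 tree

v or v or v or v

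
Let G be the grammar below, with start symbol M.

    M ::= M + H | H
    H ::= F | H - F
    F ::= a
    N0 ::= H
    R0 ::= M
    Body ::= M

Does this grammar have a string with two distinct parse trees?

(N0, R0, Body are unreachable from M, so their rules don't affect L(M).) This is a standard precedence ladder (M over H over F), with each level left-recursive on its own operator ('+' at M, '-' at H). That structure is LR(1), hence unambiguous.

Unambiguous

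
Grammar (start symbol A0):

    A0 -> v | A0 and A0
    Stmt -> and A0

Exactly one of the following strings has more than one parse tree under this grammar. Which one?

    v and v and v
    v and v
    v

v and v and v

v and v and v: 2 trees
v and v: 1 tree
v: 1 tree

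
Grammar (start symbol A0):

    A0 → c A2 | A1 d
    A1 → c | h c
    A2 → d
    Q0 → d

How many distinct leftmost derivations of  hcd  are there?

1

Parse trees for hcd:
  [A0 [A1 h c] d]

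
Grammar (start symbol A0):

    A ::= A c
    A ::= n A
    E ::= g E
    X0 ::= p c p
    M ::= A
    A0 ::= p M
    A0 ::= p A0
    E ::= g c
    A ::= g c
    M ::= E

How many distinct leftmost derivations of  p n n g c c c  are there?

6

Parse trees for p n n g c c c:
  [A0 p [M [A [A [A n [A n [A g c]]] c] c]]]
  [A0 p [M [A [A n [A [A n [A g c]] c]] c]]]
  [A0 p [M [A [A n [A n [A [A g c] c]]] c]]]
  [A0 p [M [A n [A [A [A n [A g c]] c] c]]]]
  [A0 p [M [A n [A [A n [A [A g c] c]] c]]]]
  [A0 p [M [A n [A n [A [A [A g c] c] c]]]]]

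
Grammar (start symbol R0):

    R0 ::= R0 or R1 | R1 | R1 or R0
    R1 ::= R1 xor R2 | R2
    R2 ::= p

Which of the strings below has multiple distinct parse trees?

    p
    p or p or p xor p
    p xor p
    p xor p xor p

p or p or p xor p

p: 1 tree
p or p or p xor p: 4 trees
p xor p: 1 tree
p xor p xor p: 1 tree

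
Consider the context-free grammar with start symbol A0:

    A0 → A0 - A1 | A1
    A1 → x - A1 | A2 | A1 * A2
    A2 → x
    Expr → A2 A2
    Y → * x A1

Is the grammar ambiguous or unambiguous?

Witness: x - x

Derivation 1: A0 ⇒ A0 - A1 ⇒ A1 - A1 ⇒ A2 - A1 ⇒ x - A1 ⇒ x - A2 ⇒ x - x
Derivation 2: A0 ⇒ A1 ⇒ x - A1 ⇒ x - A2 ⇒ x - x

Two distinct leftmost derivations for the same string.

Ambiguous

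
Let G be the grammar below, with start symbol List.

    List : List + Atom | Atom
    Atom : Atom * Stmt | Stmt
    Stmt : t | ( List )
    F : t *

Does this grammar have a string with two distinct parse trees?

Unambiguous

Only List, Atom, Stmt are reachable from List; ignoring the rest: This is a standard precedence ladder (List over Atom over Stmt), with each level left-recursive on its own operator ('+' at List, '*' at Atom). That structure is LR(1), hence unambiguous.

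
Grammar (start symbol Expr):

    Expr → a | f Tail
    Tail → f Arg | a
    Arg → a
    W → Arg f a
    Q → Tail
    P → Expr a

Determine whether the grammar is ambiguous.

Unambiguous

Only Expr, Tail, Arg are reachable from Expr; ignoring the rest: Restricted to the reachable nonterminals, every rule has the form A → t or A → t B, and no two rules for the same A share a first terminal. The grammar encodes a DFA — one run per string.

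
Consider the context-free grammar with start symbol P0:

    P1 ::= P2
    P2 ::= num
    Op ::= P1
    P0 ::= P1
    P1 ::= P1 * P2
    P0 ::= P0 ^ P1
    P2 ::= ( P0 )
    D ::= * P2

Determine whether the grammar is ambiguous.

Only P0, P1, P2 are reachable from P0; ignoring the rest: The grammar is stratified — P0 handles '^' (left-recursive), P1 handles '*', P2 atoms. Each operator has a fixed associativity and precedence level, so every string has one parse.

Unambiguous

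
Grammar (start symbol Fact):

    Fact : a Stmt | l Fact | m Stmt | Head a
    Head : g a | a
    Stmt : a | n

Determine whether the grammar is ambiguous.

Witness: a a

Derivation 1: Fact ⇒ a Stmt ⇒ a a
Derivation 2: Fact ⇒ Head a ⇒ a a

Two distinct leftmost derivations for the same string.

Ambiguous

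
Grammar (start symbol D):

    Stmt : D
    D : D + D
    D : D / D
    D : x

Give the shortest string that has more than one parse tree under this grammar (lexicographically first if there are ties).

length 1: no string has ≥2 trees
length 3: no string has ≥2 trees
length 5: x + x + x has 2 parse trees

Two derivations of x + x + x:
  D ⇒ D + D ⇒ D + D + D ⇒ x + D + D ⇒ x + x + D ⇒ x + x + x
  D ⇒ D + D ⇒ x + D ⇒ x + D + D ⇒ x + x + D ⇒ x + x + x

x + x + x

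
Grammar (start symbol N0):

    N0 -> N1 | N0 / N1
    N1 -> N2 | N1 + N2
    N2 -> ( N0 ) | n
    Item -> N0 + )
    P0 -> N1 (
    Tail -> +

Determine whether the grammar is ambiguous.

Unambiguous

Only N0, N1, N2 are reachable from N0; ignoring the rest: This is a standard precedence ladder (N0 over N1 over N2), with each level left-recursive on its own operator ('/' at N0, '+' at N1). That structure is LR(1), hence unambiguous.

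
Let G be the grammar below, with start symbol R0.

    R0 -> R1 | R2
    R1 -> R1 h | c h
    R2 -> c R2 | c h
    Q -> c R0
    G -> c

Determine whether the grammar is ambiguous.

Ambiguous

Witness: c h

Derivation 1: R0 ⇒ R1 ⇒ c h
Derivation 2: R0 ⇒ R2 ⇒ c h

Two distinct leftmost derivations for the same string.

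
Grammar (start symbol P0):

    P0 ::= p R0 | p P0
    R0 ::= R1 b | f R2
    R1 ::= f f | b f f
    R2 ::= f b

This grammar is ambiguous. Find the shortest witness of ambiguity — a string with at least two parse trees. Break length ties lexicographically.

length 4: p f f b has 2 parse trees

Two derivations of p f f b:
  P0 ⇒ p R0 ⇒ p R1 b ⇒ p f f b
  P0 ⇒ p R0 ⇒ p f R2 ⇒ p f f b

p f f b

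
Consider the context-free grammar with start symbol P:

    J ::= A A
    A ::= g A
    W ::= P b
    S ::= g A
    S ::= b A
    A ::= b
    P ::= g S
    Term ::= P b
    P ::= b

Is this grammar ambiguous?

Unambiguous

Only P, S, A are reachable from P; ignoring the rest: The reachable rules are right-linear with at most one rule per (nonterminal, next-terminal) pair. Each input token forces the next rule, so parsing is deterministic.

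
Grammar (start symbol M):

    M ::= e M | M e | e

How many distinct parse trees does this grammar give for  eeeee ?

16

Parse trees for eeeee (showing first 6 of 16):
  [M e [M e [M e [M e [M e]]]]]
  [M e [M e [M e [M [M e] e]]]]
  [M e [M e [M [M e [M e]] e]]]
  [M e [M e [M [M [M e] e] e]]]
  [M e [M [M e [M e [M e]]] e]]
  [M e [M [M e [M [M e] e]] e]]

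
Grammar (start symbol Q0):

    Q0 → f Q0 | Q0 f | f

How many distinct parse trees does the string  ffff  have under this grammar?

Parse trees for ffff:
  [Q0 f [Q0 f [Q0 f [Q0 f]]]]
  [Q0 f [Q0 f [Q0 [Q0 f] f]]]
  [Q0 f [Q0 [Q0 f [Q0 f]] f]]
  [Q0 f [Q0 [Q0 [Q0 f] f] f]]
  [Q0 [Q0 f [Q0 f [Q0 f]]] f]
  [Q0 [Q0 f [Q0 [Q0 f] f]] f]
  [Q0 [Q0 [Q0 f [Q0 f]] f] f]
  [Q0 [Q0 [Q0 [Q0 f] f] f] f]

8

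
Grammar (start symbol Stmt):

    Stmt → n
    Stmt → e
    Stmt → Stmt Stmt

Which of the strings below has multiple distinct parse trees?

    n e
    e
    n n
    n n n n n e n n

n n n n n e n n

n e: 1 tree
e: 1 tree
n n: 1 tree
n n n n n e n n: 429 trees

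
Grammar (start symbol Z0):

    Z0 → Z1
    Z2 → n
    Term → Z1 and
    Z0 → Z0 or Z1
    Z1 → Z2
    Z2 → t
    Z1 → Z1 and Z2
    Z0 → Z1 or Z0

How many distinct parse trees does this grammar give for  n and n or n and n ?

2

Parse trees for n and n or n and n:
  [Z0 [Z0 [Z1 [Z1 [Z2 n]] and [Z2 n]]] or [Z1 [Z1 [Z2 n]] and [Z2 n]]]
  [Z0 [Z1 [Z1 [Z2 n]] and [Z2 n]] or [Z0 [Z1 [Z1 [Z2 n]] and [Z2 n]]]]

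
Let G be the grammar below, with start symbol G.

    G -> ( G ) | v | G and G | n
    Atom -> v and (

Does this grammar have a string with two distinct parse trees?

Ambiguous

Witness: n and n and n

Derivation 1: G ⇒ G and G ⇒ G and G and G ⇒ n and G and G ⇒ n and n and G ⇒ n and n and n
Derivation 2: G ⇒ G and G ⇒ n and G ⇒ n and G and G ⇒ n and n and G ⇒ n and n and n

Two distinct leftmost derivations for the same string.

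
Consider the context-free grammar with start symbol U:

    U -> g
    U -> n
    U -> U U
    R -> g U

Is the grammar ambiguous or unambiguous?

Witness: g g g

Derivation 1: U ⇒ U U ⇒ g U ⇒ g U U ⇒ g g U ⇒ g g g
Derivation 2: U ⇒ U U ⇒ U U U ⇒ g U U ⇒ g g U ⇒ g g g

Two distinct leftmost derivations for the same string.

Ambiguous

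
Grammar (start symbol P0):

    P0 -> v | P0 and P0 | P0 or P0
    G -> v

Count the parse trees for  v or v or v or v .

Parse trees for v or v or v or v:
  [P0 [P0 v] or [P0 [P0 v] or [P0 [P0 v] or [P0 v]]]]
  [P0 [P0 v] or [P0 [P0 [P0 v] or [P0 v]] or [P0 v]]]
  [P0 [P0 [P0 v] or [P0 v]] or [P0 [P0 v] or [P0 v]]]
  [P0 [P0 [P0 v] or [P0 [P0 v] or [P0 v]]] or [P0 v]]
  [P0 [P0 [P0 [P0 v] or [P0 v]] or [P0 v]] or [P0 v]]

5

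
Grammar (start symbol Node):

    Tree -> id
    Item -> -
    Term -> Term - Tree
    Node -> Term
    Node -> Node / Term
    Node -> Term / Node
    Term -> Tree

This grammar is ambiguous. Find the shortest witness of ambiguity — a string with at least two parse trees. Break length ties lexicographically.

length 1: no string has ≥2 trees
length 3: id / id has 2 parse trees

Two derivations of id / id:
  Node ⇒ Node / Term ⇒ Term / Term ⇒ Tree / Term ⇒ id / Term ⇒ id / Tree ⇒ id / id
  Node ⇒ Term / Node ⇒ Tree / Node ⇒ id / Node ⇒ id / Term ⇒ id / Tree ⇒ id / id

id / id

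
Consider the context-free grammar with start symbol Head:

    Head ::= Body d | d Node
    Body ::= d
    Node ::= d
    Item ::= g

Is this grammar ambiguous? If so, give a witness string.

Witness: d d

Derivation 1: Head ⇒ Body d ⇒ d d
Derivation 2: Head ⇒ d Node ⇒ d d

Two distinct leftmost derivations for the same string.

Ambiguous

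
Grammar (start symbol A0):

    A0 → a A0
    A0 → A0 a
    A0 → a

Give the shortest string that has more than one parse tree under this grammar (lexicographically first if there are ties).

length 1: no string has ≥2 trees
length 2: a a has 2 parse trees

Two derivations of a a:
  A0 ⇒ a A0 ⇒ a a
  A0 ⇒ A0 a ⇒ a a

a a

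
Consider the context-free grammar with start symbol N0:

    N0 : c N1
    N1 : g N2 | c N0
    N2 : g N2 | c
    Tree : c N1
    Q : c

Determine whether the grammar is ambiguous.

Unambiguous

(Tree, Q are unreachable from N0, so their rules don't affect L(N0).) Restricted to the reachable nonterminals, every rule has the form A → t or A → t B, and no two rules for the same A share a first terminal. The grammar encodes a DFA — one run per string.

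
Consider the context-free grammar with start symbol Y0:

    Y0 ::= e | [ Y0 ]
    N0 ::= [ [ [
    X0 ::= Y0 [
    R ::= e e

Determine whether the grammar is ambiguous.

(N0, X0, R are unreachable from Y0, so their rules don't affect L(Y0).) Each string is a nest of matched brackets around a single atom. An opening bracket forces the recursive rule; an atom forces the base rule.

Unambiguous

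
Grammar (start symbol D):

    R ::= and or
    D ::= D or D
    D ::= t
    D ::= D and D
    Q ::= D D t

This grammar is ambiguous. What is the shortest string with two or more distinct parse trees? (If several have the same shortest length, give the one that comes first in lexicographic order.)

length 1: no string has ≥2 trees
length 3: no string has ≥2 trees
length 5: t and t and t has 2 parse trees

Two derivations of t and t and t:
  D ⇒ D and D ⇒ t and D ⇒ t and D and D ⇒ t and t and D ⇒ t and t and t
  D ⇒ D and D ⇒ D and D and D ⇒ t and D and D ⇒ t and t and D ⇒ t and t and t

t and t and t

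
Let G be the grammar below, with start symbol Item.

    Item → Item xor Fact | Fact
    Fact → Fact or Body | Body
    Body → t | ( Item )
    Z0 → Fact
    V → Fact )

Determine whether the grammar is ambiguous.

(Z0, V are unreachable from Item, so their rules don't affect L(Item).) The grammar is stratified — Item handles 'xor' (left-recursive), Fact handles 'or', Body atoms. Each operator has a fixed associativity and precedence level, so every string has one parse.

Unambiguous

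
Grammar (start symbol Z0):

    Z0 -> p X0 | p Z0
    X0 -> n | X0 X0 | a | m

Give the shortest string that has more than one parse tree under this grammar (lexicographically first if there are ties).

p a a a

length 2: no string has ≥2 trees
length 3: no string has ≥2 trees
length 4: p a a a has 2 parse trees

Two derivations of p a a a:
  Z0 ⇒ p X0 ⇒ p X0 X0 ⇒ p X0 X0 X0 ⇒ p a X0 X0 ⇒ p a a X0 ⇒ p a a a
  Z0 ⇒ p X0 ⇒ p X0 X0 ⇒ p a X0 ⇒ p a X0 X0 ⇒ p a a X0 ⇒ p a a a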